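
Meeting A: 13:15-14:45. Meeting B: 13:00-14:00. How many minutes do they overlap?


45 minutes

Meeting A: 795-885 (in minutes from midnight)
Meeting B: 780-840
Overlap start = max(795, 780) = 795
Overlap end = min(885, 840) = 840
Overlap = max(0, 840 - 795) = 45 min


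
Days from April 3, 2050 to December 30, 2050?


From April 3, 2050 to December 30, 2050
Rest of April 2050: 30 - 3 = 27
Full months: May 31, June 30, July 31, August 31, September 30, October 31, November 30
Days into December 2050: 30
Total = 27 + 31 + 30 + 31 + 31 + 30 + 31 + 30 + 30 = 271 days

271 days


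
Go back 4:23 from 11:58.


Start: 718 minutes from midnight
Subtract: 263 minutes
Remaining: 718 - 263 = 455
Hours: 7, Minutes: 35

07:35


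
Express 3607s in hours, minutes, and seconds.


1h 0m 7s

Hours: 3607 ÷ 3600 = 1 remainder 7
Minutes: 7 ÷ 60 = 0 remainder 7
Seconds: 7


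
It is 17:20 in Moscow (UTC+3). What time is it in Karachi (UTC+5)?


Time difference = UTC+5 - UTC+3 = +2 hours
New hour = (17 + 2) mod 24
= 19 mod 24 = 19
Minutes unchanged → 19:20

19:20


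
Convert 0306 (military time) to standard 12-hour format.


Hour: 3
3 < 12 → AM

3:06 AM


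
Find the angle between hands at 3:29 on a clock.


Hour hand = 3×30 + 29×0.5 = 104.5°
Minute hand = 29×6 = 174°
Difference = |104.5 - 174| = 69.5°

69.5°


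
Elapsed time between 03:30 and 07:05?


End time in minutes: 7×60 + 5 = 425
Start time in minutes: 3×60 + 30 = 210
Difference = 425 - 210 = 215 minutes
= 3 hours 35 minutes

3h 35m


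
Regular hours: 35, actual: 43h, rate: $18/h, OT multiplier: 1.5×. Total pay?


Regular: 35h × $18 = $630.00
Overtime: 43 - 35 = 8h
OT pay: 8h × $18 × 1.5 = $216.00
Total = $630.00 + $216.00 = $846.00

$846.00


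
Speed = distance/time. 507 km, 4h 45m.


106.7 km/h

Distance: 507 km
Time: 4h 45m = 285 min = 285/60 = 19/4 hours
Speed = 507 ÷ (19/4) = 507 × 4 / 19 = 2028/19 ≈ 106.7 km/h


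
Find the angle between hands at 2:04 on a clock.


38.0°

Hour hand = 2×30 + 4×0.5 = 62.0°
Minute hand = 4×6 = 24°
Difference = |62.0 - 24| = 38.0°


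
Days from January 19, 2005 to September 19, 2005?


243 days

From January 19, 2005 to September 19, 2005
Rest of January 2005: 31 - 19 = 12
Full months: February 2005 28, March 31, April 30, May 31, June 30, July 31, August 31
Days into September 2005: 19
Total = 12 + 28 + 31 + 30 + 31 + 30 + 31 + 31 + 19 = 243 days


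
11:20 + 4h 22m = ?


15:42

Start: 680 minutes from midnight
Add: 262 minutes
Total: 942 minutes
Hours: 942 ÷ 60 = 15 remainder 42


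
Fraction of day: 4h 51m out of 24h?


0.2021 (20.21%)

Total minutes: 4×60 + 51 = 291
Day = 24×60 = 1440 minutes
Fraction = 291/1440 ≈ 0.2021
As a percentage: 291/1440 × 100 ≈ 20.21%


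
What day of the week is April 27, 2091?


Friday

Zeller's congruence:
q=27, m=4, k=91, j=20
h = (27 + ⌊13×5/5⌋ + 91 + ⌊91/4⌋ + ⌊20/4⌋ - 2×20) mod 7
= (27 + 13 + 91 + 22 + 5 - 40) mod 7
= 118 mod 7 = 6
h=6 → Friday


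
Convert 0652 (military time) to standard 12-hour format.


6:52 AM

Hour: 6
6 < 12 → AM


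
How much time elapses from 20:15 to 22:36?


2h 21m

End time in minutes: 22×60 + 36 = 1356
Start time in minutes: 20×60 + 15 = 1215
Difference = 1356 - 1215 = 141 minutes
= 2 hours 21 minutes


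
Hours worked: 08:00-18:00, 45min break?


9h 15m (555 minutes)

Total time = (18×60+0) - (8×60+0)
= 1080 - 480 = 600 min
Minus break: 600 - 45 = 555 min
= 9h 15m


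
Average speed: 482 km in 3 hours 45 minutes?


Distance: 482 km
Time: 3h 45m = 225 min = 225/60 = 15/4 hours
Speed = 482 ÷ (15/4) = 482 × 4 / 15 = 1928/15 ≈ 128.5 km/h

128.5 km/h


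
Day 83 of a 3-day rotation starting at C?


Shifts: A, B, C
Start: C (index 2)
Day 83: (2 + 83 - 1) mod 3
= 84 mod 3
= 0
Index 0 → shift A

Shift A


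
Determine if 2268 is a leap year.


Rules: divisible by 4 AND (not by 100 OR by 400)
2268 ÷ 4 = 567 exactly → divisible by 4
2268 ÷ 100 = 22 remainder 68 → not divisible by 100
Divisible by 4 but not by 100 → leap year

Yes


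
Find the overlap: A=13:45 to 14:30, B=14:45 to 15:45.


0 minutes

Meeting A: 825-870 (in minutes from midnight)
Meeting B: 885-945
Overlap start = max(825, 885) = 885
Overlap end = min(870, 945) = 870
Overlap = max(0, 870 - 885) = 0 min


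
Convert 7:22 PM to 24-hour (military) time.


Input: 7:22 PM
PM: 7 + 12 = 19

19:22


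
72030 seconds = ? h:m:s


Hours: 72030 ÷ 3600 = 20 remainder 30
Minutes: 30 ÷ 60 = 0 remainder 30
Seconds: 30

20h 0m 30s


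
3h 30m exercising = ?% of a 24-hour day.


Time: 210 minutes
Day: 1440 minutes
Percentage = (210/1440) × 100 ≈ 14.6%

14.6%


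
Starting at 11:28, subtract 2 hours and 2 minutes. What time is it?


Start: 688 minutes from midnight
Subtract: 122 minutes
Remaining: 688 - 122 = 566
Hours: 9, Minutes: 26

09:26


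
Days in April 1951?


30 days

Month: April (month 4)
April has 30 days


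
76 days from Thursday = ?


Wednesday

Start: Thursday (index 3)
(3 + 76) mod 7
= 79 mod 7
= 2
Index 2 → Wednesday


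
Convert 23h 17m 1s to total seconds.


Hours: 23 × 3600 = 82800
Minutes: 17 × 60 = 1020
Seconds: 1
Total = 82800 + 1020 + 1 = 83821

83821 seconds


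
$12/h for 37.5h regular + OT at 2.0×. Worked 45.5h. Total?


$642.00

Regular: 37.5h × $12 = $450.00
Overtime: 45.5 - 37.5 = 8.0h
OT pay: 8.0h × $12 × 2.0 = $192.00
Total = $450.00 + $192.00 = $642.00


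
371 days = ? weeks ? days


Weeks: 371 ÷ 7 = 53 remainder 0

53 weeks 0 days


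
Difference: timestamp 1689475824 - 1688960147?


Difference = 1689475824 - 1688960147 = 515677 seconds
In hours: 515677 / 3600 ≈ 143.2
In days: 515677 / 86400 ≈ 5.97

515677 seconds (143.2 hours / 5.97 days)


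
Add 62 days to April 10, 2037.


June 11, 2037

Start: April 10, 2037
Add 62 days
April 10 → May 1: 30 - 10 + 1 = 21 days (62 - 21 = 41 left)
May 1 → June 1: 31 - 1 + 1 = 31 days (41 - 31 = 10 left)
June 1 + 10 = June 11, 2037


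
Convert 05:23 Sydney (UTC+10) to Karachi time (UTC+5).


Time difference = UTC+5 - UTC+10 = -5 hours
New hour = (5 -5) mod 24
= 0 mod 24 = 0
Minutes unchanged → 00:23

00:23


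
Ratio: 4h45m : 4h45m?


Duration 1: 285 minutes
Duration 2: 285 minutes
Ratio = 285:285
GCD = 285
Simplified = 1:1
As a decimal: 1/1 = 1.00

1:1 (1.00)


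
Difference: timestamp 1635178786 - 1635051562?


127224 seconds (35.3 hours / 1.47 days)

Difference = 1635178786 - 1635051562 = 127224 seconds
In hours: 127224 / 3600 ≈ 35.3
In days: 127224 / 86400 ≈ 1.47


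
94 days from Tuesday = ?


Friday

Start: Tuesday (index 1)
(1 + 94) mod 7
= 95 mod 7
= 4
Index 4 → Friday


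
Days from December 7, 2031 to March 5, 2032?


89 days

From December 7, 2031 to March 5, 2032
Rest of December 2031: 31 - 7 = 24
Full months: January 31, February 2032 29
Days into March 2032: 5
Total = 24 + 31 + 29 + 5 = 89 days


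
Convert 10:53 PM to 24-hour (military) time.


Input: 10:53 PM
PM: 10 + 12 = 22

22:53


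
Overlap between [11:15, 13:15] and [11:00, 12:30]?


75 minutes

Meeting A: 675-795 (in minutes from midnight)
Meeting B: 660-750
Overlap start = max(675, 660) = 675
Overlap end = min(795, 750) = 750
Overlap = max(0, 750 - 675) = 75 min


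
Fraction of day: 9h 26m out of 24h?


Total minutes: 9×60 + 26 = 566
Day = 24×60 = 1440 minutes
Fraction = 566/1440 ≈ 0.3931
As a percentage: 566/1440 × 100 ≈ 39.31%

0.3931 (39.31%)


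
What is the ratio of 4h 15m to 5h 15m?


17:21 (0.81)

Duration 1: 255 minutes
Duration 2: 315 minutes
Ratio = 255:315
GCD = 15
Simplified = 17:21
As a decimal: 17/21 ≈ 0.81


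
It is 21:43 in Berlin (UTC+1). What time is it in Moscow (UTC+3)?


23:43

Time difference = UTC+3 - UTC+1 = +2 hours
New hour = (21 + 2) mod 24
= 23 mod 24 = 23
Minutes unchanged → 23:43


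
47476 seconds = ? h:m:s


13h 11m 16s

Hours: 47476 ÷ 3600 = 13 remainder 676
Minutes: 676 ÷ 60 = 11 remainder 16
Seconds: 16


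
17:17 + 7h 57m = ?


Start: 1037 minutes from midnight
Add: 477 minutes
Total: 1514 minutes
Hours: 1514 ÷ 60 = 25 remainder 14
25 ≥ 24 → 25 - 24 = 1 (next day)

01:14 (next day)


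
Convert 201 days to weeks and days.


28 weeks 5 days

Weeks: 201 ÷ 7 = 28 remainder 5


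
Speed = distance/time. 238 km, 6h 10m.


Distance: 238 km
Time: 6h 10m = 370 min = 370/60 = 37/6 hours
Speed = 238 ÷ (37/6) = 238 × 6 / 37 = 1428/37 ≈ 38.6 km/h

38.6 km/h


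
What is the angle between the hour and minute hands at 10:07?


98.5°

Hour hand = 10×30 + 7×0.5 = 303.5°
Minute hand = 7×6 = 42°
Difference = |303.5 - 42| = 261.5°
Since > 180°: 360 - 261.5 = 98.5°


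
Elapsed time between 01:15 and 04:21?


End time in minutes: 4×60 + 21 = 261
Start time in minutes: 1×60 + 15 = 75
Difference = 261 - 75 = 186 minutes
= 3 hours 6 minutes

3h 6m


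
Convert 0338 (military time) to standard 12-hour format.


Hour: 3
3 < 12 → AM

3:38 AM


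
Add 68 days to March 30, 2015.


Start: March 30, 2015
Add 68 days
March 30 → April 1: 31 - 30 + 1 = 2 days (68 - 2 = 66 left)
April 1 → May 1: 30 - 1 + 1 = 30 days (66 - 30 = 36 left)
May 1 → June 1: 31 - 1 + 1 = 31 days (36 - 31 = 5 left)
June 1 + 5 = June 6, 2015

June 6, 2015


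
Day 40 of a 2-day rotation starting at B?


Shifts: A, B
Start: B (index 1)
Day 40: (1 + 40 - 1) mod 2
= 40 mod 2
= 0
Index 0 → shift A

Shift A


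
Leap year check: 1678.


Rules: divisible by 4 AND (not by 100 OR by 400)
1678 ÷ 4 = 419 remainder 2 → not divisible by 4
Not divisible by 4 → not a leap year

No


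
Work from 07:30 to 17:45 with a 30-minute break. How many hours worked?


9h 45m (585 minutes)

Total time = (17×60+45) - (7×60+30)
= 1065 - 450 = 615 min
Minus break: 615 - 30 = 585 min
= 9h 45m


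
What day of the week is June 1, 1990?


Friday

Zeller's congruence:
q=1, m=6, k=90, j=19
h = (1 + ⌊13×7/5⌋ + 90 + ⌊90/4⌋ + ⌊19/4⌋ - 2×19) mod 7
= (1 + 18 + 90 + 22 + 4 - 38) mod 7
= 97 mod 7 = 6
h=6 → Friday


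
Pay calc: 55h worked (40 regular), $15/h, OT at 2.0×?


Regular: 40h × $15 = $600.00
Overtime: 55 - 40 = 15h
OT pay: 15h × $15 × 2.0 = $450.00
Total = $600.00 + $450.00 = $1050.00

$1050.00


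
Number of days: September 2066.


Month: September (month 9)
September has 30 days

30 days


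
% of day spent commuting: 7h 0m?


29.2%

Time: 420 minutes
Day: 1440 minutes
Percentage = (420/1440) × 100 ≈ 29.2%


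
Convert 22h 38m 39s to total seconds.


81519 seconds

Hours: 22 × 3600 = 79200
Minutes: 38 × 60 = 2280
Seconds: 39
Total = 79200 + 2280 + 39 = 81519


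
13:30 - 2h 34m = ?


Start: 810 minutes from midnight
Subtract: 154 minutes
Remaining: 810 - 154 = 656
Hours: 10, Minutes: 56

10:56


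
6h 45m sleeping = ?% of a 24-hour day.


Time: 405 minutes
Day: 1440 minutes
Percentage = (405/1440) × 100 ≈ 28.1%

28.1%


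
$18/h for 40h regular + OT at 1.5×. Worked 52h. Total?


$1044.00

Regular: 40h × $18 = $720.00
Overtime: 52 - 40 = 12h
OT pay: 12h × $18 × 1.5 = $324.00
Total = $720.00 + $324.00 = $1044.00


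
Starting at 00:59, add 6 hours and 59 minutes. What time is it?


07:58

Start: 59 minutes from midnight
Add: 419 minutes
Total: 478 minutes
Hours: 478 ÷ 60 = 7 remainder 58


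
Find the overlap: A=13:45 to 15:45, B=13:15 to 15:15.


90 minutes

Meeting A: 825-945 (in minutes from midnight)
Meeting B: 795-915
Overlap start = max(825, 795) = 825
Overlap end = min(945, 915) = 915
Overlap = max(0, 915 - 825) = 90 min


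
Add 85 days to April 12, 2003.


Start: April 12, 2003
Add 85 days
April 12 → May 1: 30 - 12 + 1 = 19 days (85 - 19 = 66 left)
May 1 → June 1: 31 - 1 + 1 = 31 days (66 - 31 = 35 left)
June 1 → July 1: 30 - 1 + 1 = 30 days (35 - 30 = 5 left)
July 1 + 5 = July 6, 2003

July 6, 2003


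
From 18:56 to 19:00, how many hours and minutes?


0h 4m

End time in minutes: 19×60 + 0 = 1140
Start time in minutes: 18×60 + 56 = 1136
Difference = 1140 - 1136 = 4 minutes
= 0 hours 4 minutes


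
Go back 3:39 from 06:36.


02:57

Start: 396 minutes from midnight
Subtract: 219 minutes
Remaining: 396 - 219 = 177
Hours: 2, Minutes: 57


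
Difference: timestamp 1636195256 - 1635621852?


Difference = 1636195256 - 1635621852 = 573404 seconds
In hours: 573404 / 3600 ≈ 159.3
In days: 573404 / 86400 ≈ 6.64

573404 seconds (159.3 hours / 6.64 days)


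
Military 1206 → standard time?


12:06 PM

Hour: 12
12 → 12 PM (noon)


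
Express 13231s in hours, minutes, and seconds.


3h 40m 31s

Hours: 13231 ÷ 3600 = 3 remainder 2431
Minutes: 2431 ÷ 60 = 40 remainder 31
Seconds: 31


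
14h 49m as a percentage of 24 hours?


Total minutes: 14×60 + 49 = 889
Day = 24×60 = 1440 minutes
Fraction = 889/1440 ≈ 0.6174
As a percentage: 889/1440 × 100 ≈ 61.74%

0.6174 (61.74%)


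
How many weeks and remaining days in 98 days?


Weeks: 98 ÷ 7 = 14 remainder 0

14 weeks 0 days


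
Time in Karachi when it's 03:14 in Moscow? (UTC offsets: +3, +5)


05:14

Time difference = UTC+5 - UTC+3 = +2 hours
New hour = (3 + 2) mod 24
= 5 mod 24 = 5
Minutes unchanged → 05:14


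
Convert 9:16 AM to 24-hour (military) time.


09:16

Input: 9:16 AM
AM hour stays: 9


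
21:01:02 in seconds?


75662 seconds

Hours: 21 × 3600 = 75600
Minutes: 1 × 60 = 60
Seconds: 2
Total = 75600 + 60 + 2 = 75662


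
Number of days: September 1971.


Month: September (month 9)
September has 30 days

30 days


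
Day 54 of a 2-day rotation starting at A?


Shift B

Shifts: A, B
Start: A (index 0)
Day 54: (0 + 54 - 1) mod 2
= 53 mod 2
= 1
Index 1 → shift B


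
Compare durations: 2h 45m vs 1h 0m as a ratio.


Duration 1: 165 minutes
Duration 2: 60 minutes
Ratio = 165:60
GCD = 15
Simplified = 11:4
As a decimal: 11/4 = 2.75

11:4 (2.75)


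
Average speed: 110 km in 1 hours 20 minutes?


82.5 km/h

Distance: 110 km
Time: 1h 20m = 80 min = 80/60 = 4/3 hours
Speed = 110 ÷ (4/3) = 110 × 3 / 4 = 330/4 = 82.5 km/h


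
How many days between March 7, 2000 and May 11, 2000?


65 days

From March 7, 2000 to May 11, 2000
Rest of March 2000: 31 - 7 = 24
Full months: April 30
Days into May 2000: 11
Total = 24 + 30 + 11 = 65 days


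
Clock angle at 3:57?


136.5°

Hour hand = 3×30 + 57×0.5 = 118.5°
Minute hand = 57×6 = 342°
Difference = |118.5 - 342| = 223.5°
Since > 180°: 360 - 223.5 = 136.5°


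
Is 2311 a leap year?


No

Rules: divisible by 4 AND (not by 100 OR by 400)
2311 ÷ 4 = 577 remainder 3 → not divisible by 4
Not divisible by 4 → not a leap year


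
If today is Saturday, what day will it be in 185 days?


Tuesday

Start: Saturday (index 5)
(5 + 185) mod 7
= 190 mod 7
= 1
Index 1 → Tuesday


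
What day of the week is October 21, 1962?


Sunday

Zeller's congruence:
q=21, m=10, k=62, j=19
h = (21 + ⌊13×11/5⌋ + 62 + ⌊62/4⌋ + ⌊19/4⌋ - 2×19) mod 7
= (21 + 28 + 62 + 15 + 4 - 38) mod 7
= 92 mod 7 = 1
h=1 → Sunday


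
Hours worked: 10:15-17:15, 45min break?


Total time = (17×60+15) - (10×60+15)
= 1035 - 615 = 420 min
Minus break: 420 - 45 = 375 min
= 6h 15m

6h 15m (375 minutes)


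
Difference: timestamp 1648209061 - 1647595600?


613461 seconds (170.4 hours / 7.10 days)

Difference = 1648209061 - 1647595600 = 613461 seconds
In hours: 613461 / 3600 ≈ 170.4
In days: 613461 / 86400 ≈ 7.10


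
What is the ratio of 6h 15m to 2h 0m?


25:8 (3.13)

Duration 1: 375 minutes
Duration 2: 120 minutes
Ratio = 375:120
GCD = 15
Simplified = 25:8
As a decimal: 25/8 ≈ 3.13


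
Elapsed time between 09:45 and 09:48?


0h 3m

End time in minutes: 9×60 + 48 = 588
Start time in minutes: 9×60 + 45 = 585
Difference = 588 - 585 = 3 minutes
= 0 hours 3 minutes


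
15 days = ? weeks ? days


Weeks: 15 ÷ 7 = 2 remainder 1

2 weeks 1 days


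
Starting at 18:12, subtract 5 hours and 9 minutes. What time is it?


Start: 1092 minutes from midnight
Subtract: 309 minutes
Remaining: 1092 - 309 = 783
Hours: 13, Minutes: 3

13:03


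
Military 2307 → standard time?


Hour: 23
23 - 12 = 11 → PM

11:07 PM


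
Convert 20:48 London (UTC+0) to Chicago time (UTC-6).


Time difference = UTC-6 - UTC+0 = -6 hours
New hour = (20 -6) mod 24
= 14 mod 24 = 14
Minutes unchanged → 14:48

14:48


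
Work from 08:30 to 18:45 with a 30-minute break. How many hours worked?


9h 45m (585 minutes)

Total time = (18×60+45) - (8×60+30)
= 1125 - 510 = 615 min
Minus break: 615 - 30 = 585 min
= 9h 45m


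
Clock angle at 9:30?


105.0°

Hour hand = 9×30 + 30×0.5 = 285.0°
Minute hand = 30×6 = 180°
Difference = |285.0 - 180| = 105.0°


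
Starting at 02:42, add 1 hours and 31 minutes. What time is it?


Start: 162 minutes from midnight
Add: 91 minutes
Total: 253 minutes
Hours: 253 ÷ 60 = 4 remainder 13

04:13


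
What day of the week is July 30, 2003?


Zeller's congruence:
q=30, m=7, k=3, j=20
h = (30 + ⌊13×8/5⌋ + 3 + ⌊3/4⌋ + ⌊20/4⌋ - 2×20) mod 7
= (30 + 20 + 3 + 0 + 5 - 40) mod 7
= 18 mod 7 = 4
h=4 → Wednesday

Wednesday


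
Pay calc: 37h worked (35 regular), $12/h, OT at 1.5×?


$456.00

Regular: 35h × $12 = $420.00
Overtime: 37 - 35 = 2h
OT pay: 2h × $12 × 1.5 = $36.00
Total = $420.00 + $36.00 = $456.00


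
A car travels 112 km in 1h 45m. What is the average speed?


Distance: 112 km
Time: 1h 45m = 105 min = 105/60 = 7/4 hours
Speed = 112 ÷ (7/4) = 112 × 4 / 7 = 448/7 = 64.0 km/h

64.0 km/h


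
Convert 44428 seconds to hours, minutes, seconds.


Hours: 44428 ÷ 3600 = 12 remainder 1228
Minutes: 1228 ÷ 60 = 20 remainder 28
Seconds: 28

12h 20m 28s


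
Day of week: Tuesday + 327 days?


Start: Tuesday (index 1)
(1 + 327) mod 7
= 328 mod 7
= 6
Index 6 → Sunday

Sunday


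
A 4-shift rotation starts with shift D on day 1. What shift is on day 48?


Shifts: A, B, C, D
Start: D (index 3)
Day 48: (3 + 48 - 1) mod 4
= 50 mod 4
= 2
Index 2 → shift C

Shift C


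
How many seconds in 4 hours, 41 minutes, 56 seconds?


16916 seconds

Hours: 4 × 3600 = 14400
Minutes: 41 × 60 = 2460
Seconds: 56
Total = 14400 + 2460 + 56 = 16916


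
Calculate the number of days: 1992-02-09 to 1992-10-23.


From February 9, 1992 to October 23, 1992
Rest of February 1992: 29 - 9 = 20
Full months: March 31, April 30, May 31, June 30, July 31, August 31, September 30
Days into October 1992: 23
Total = 20 + 31 + 30 + 31 + 30 + 31 + 31 + 30 + 23 = 257 days

257 days


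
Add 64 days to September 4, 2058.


Start: September 4, 2058
Add 64 days
September 4 → October 1: 30 - 4 + 1 = 27 days (64 - 27 = 37 left)
October 1 → November 1: 31 - 1 + 1 = 31 days (37 - 31 = 6 left)
November 1 + 6 = November 7, 2058

November 7, 2058


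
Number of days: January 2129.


Month: January (month 1)
January has 31 days

31 days


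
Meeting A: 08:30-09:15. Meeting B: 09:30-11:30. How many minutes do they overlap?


0 minutes

Meeting A: 510-555 (in minutes from midnight)
Meeting B: 570-690
Overlap start = max(510, 570) = 570
Overlap end = min(555, 690) = 555
Overlap = max(0, 555 - 570) = 0 min


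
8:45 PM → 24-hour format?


Input: 8:45 PM
PM: 8 + 12 = 20

20:45


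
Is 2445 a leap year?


Rules: divisible by 4 AND (not by 100 OR by 400)
2445 ÷ 4 = 611 remainder 1 → not divisible by 4
Not divisible by 4 → not a leap year

No


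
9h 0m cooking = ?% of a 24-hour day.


Time: 540 minutes
Day: 1440 minutes
Percentage = (540/1440) × 100 = 37.5%

37.5%


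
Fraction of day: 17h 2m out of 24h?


Total minutes: 17×60 + 2 = 1022
Day = 24×60 = 1440 minutes
Fraction = 1022/1440 ≈ 0.7097
As a percentage: 1022/1440 × 100 ≈ 70.97%

0.7097 (70.97%)


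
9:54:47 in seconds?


Hours: 9 × 3600 = 32400
Minutes: 54 × 60 = 3240
Seconds: 47
Total = 32400 + 3240 + 47 = 35687

35687 seconds


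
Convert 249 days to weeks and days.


Weeks: 249 ÷ 7 = 35 remainder 4

35 weeks 4 days


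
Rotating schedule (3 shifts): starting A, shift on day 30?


Shifts: A, B, C
Start: A (index 0)
Day 30: (0 + 30 - 1) mod 3
= 29 mod 3
= 2
Index 2 → shift C

Shift C


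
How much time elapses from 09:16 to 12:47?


3h 31m

End time in minutes: 12×60 + 47 = 767
Start time in minutes: 9×60 + 16 = 556
Difference = 767 - 556 = 211 minutes
= 3 hours 31 minutes


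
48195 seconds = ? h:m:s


13h 23m 15s

Hours: 48195 ÷ 3600 = 13 remainder 1395
Minutes: 1395 ÷ 60 = 23 remainder 15
Seconds: 15


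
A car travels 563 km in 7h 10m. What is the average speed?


78.6 km/h

Distance: 563 km
Time: 7h 10m = 430 min = 430/60 = 43/6 hours
Speed = 563 ÷ (43/6) = 563 × 6 / 43 = 3378/43 ≈ 78.6 km/h


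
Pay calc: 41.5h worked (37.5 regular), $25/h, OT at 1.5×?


$1087.50

Regular: 37.5h × $25 = $937.50
Overtime: 41.5 - 37.5 = 4.0h
OT pay: 4.0h × $25 × 1.5 = $150.00
Total = $937.50 + $150.00 = $1087.50


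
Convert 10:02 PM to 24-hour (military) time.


22:02

Input: 10:02 PM
PM: 10 + 12 = 22


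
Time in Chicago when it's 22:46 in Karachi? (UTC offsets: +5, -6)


Time difference = UTC-6 - UTC+5 = -11 hours
New hour = (22 -11) mod 24
= 11 mod 24 = 11
Minutes unchanged → 11:46

11:46


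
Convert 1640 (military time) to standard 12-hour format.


4:40 PM

Hour: 16
16 - 12 = 4 → PM


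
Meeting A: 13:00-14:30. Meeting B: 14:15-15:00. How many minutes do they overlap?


Meeting A: 780-870 (in minutes from midnight)
Meeting B: 855-900
Overlap start = max(780, 855) = 855
Overlap end = min(870, 900) = 870
Overlap = max(0, 870 - 855) = 15 min

15 minutes


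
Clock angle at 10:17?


153.5°

Hour hand = 10×30 + 17×0.5 = 308.5°
Minute hand = 17×6 = 102°
Difference = |308.5 - 102| = 206.5°
Since > 180°: 360 - 206.5 = 153.5°


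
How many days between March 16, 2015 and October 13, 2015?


211 days

From March 16, 2015 to October 13, 2015
Rest of March 2015: 31 - 16 = 15
Full months: April 30, May 31, June 30, July 31, August 31, September 30
Days into October 2015: 13
Total = 15 + 30 + 31 + 30 + 31 + 31 + 30 + 13 = 211 days


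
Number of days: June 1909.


30 days

Month: June (month 6)
June has 30 days


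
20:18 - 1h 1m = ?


Start: 1218 minutes from midnight
Subtract: 61 minutes
Remaining: 1218 - 61 = 1157
Hours: 19, Minutes: 17

19:17


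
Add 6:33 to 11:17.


Start: 677 minutes from midnight
Add: 393 minutes
Total: 1070 minutes
Hours: 1070 ÷ 60 = 17 remainder 50

17:50


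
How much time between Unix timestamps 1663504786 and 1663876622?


371836 seconds (103.3 hours / 4.30 days)

Difference = 1663876622 - 1663504786 = 371836 seconds
In hours: 371836 / 3600 ≈ 103.3
In days: 371836 / 86400 ≈ 4.30


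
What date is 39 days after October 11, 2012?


November 19, 2012

Start: October 11, 2012
Add 39 days
October 11 → November 1: 31 - 11 + 1 = 21 days (39 - 21 = 18 left)
November 1 + 18 = November 19, 2012


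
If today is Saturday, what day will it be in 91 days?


Start: Saturday (index 5)
(5 + 91) mod 7
= 96 mod 7
= 5
Index 5 → Saturday

Saturday


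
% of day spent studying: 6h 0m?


Time: 360 minutes
Day: 1440 minutes
Percentage = (360/1440) × 100 = 25.0%

25.0%


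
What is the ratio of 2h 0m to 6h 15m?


8:25 (0.32)

Duration 1: 120 minutes
Duration 2: 375 minutes
Ratio = 120:375
GCD = 15
Simplified = 8:25
As a decimal: 8/25 = 0.32


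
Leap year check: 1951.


No

Rules: divisible by 4 AND (not by 100 OR by 400)
1951 ÷ 4 = 487 remainder 3 → not divisible by 4
Not divisible by 4 → not a leap year


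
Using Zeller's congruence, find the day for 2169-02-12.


Sunday

Zeller's congruence:
q=12, m=14, k=68, j=21
h = (12 + ⌊13×15/5⌋ + 68 + ⌊68/4⌋ + ⌊21/4⌋ - 2×21) mod 7
= (12 + 39 + 68 + 17 + 5 - 42) mod 7
= 99 mod 7 = 1
h=1 → Sunday


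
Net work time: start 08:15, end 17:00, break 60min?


7h 45m (465 minutes)

Total time = (17×60+0) - (8×60+15)
= 1020 - 495 = 525 min
Minus break: 525 - 60 = 465 min
= 7h 45m


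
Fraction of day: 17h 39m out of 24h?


Total minutes: 17×60 + 39 = 1059
Day = 24×60 = 1440 minutes
Fraction = 1059/1440 ≈ 0.7354
As a percentage: 1059/1440 × 100 ≈ 73.54%

0.7354 (73.54%)


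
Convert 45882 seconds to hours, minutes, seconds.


Hours: 45882 ÷ 3600 = 12 remainder 2682
Minutes: 2682 ÷ 60 = 44 remainder 42
Seconds: 42

12h 44m 42s


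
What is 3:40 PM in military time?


15:40

Input: 3:40 PM
PM: 3 + 12 = 15


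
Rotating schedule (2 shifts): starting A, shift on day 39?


Shifts: A, B
Start: A (index 0)
Day 39: (0 + 39 - 1) mod 2
= 38 mod 2
= 0
Index 0 → shift A

Shift A


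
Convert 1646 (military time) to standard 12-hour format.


4:46 PM

Hour: 16
16 - 12 = 4 → PM


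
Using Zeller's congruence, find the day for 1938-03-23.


Wednesday

Zeller's congruence:
q=23, m=3, k=38, j=19
h = (23 + ⌊13×4/5⌋ + 38 + ⌊38/4⌋ + ⌊19/4⌋ - 2×19) mod 7
= (23 + 10 + 38 + 9 + 4 - 38) mod 7
= 46 mod 7 = 4
h=4 → Wednesday


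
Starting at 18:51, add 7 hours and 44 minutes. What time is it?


Start: 1131 minutes from midnight
Add: 464 minutes
Total: 1595 minutes
Hours: 1595 ÷ 60 = 26 remainder 35
26 ≥ 24 → 26 - 24 = 2 (next day)

02:35 (next day)


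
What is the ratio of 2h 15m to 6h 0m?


Duration 1: 135 minutes
Duration 2: 360 minutes
Ratio = 135:360
GCD = 45
Simplified = 3:8
As a decimal: 3/8 ≈ 0.38

3:8 (0.38)


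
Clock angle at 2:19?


Hour hand = 2×30 + 19×0.5 = 69.5°
Minute hand = 19×6 = 114°
Difference = |69.5 - 114| = 44.5°

44.5°


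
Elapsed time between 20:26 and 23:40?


End time in minutes: 23×60 + 40 = 1420
Start time in minutes: 20×60 + 26 = 1226
Difference = 1420 - 1226 = 194 minutes
= 3 hours 14 minutes

3h 14m


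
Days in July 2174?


Month: July (month 7)
July has 31 days

31 days


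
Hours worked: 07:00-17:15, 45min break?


Total time = (17×60+15) - (7×60+0)
= 1035 - 420 = 615 min
Minus break: 615 - 45 = 570 min
= 9h 30m

9h 30m (570 minutes)


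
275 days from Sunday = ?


Tuesday

Start: Sunday (index 6)
(6 + 275) mod 7
= 281 mod 7
= 1
Index 1 → Tuesday


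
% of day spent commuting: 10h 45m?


44.8%

Time: 645 minutes
Day: 1440 minutes
Percentage = (645/1440) × 100 ≈ 44.8%


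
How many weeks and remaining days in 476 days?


68 weeks 0 days

Weeks: 476 ÷ 7 = 68 remainder 0


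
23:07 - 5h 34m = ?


Start: 1387 minutes from midnight
Subtract: 334 minutes
Remaining: 1387 - 334 = 1053
Hours: 17, Minutes: 33

17:33


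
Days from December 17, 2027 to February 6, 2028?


From December 17, 2027 to February 6, 2028
Rest of December 2027: 31 - 17 = 14
Full months: January 31
Days into February 2028: 6
Total = 14 + 31 + 6 = 51 days

51 days


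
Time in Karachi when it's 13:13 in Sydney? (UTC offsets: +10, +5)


Time difference = UTC+5 - UTC+10 = -5 hours
New hour = (13 -5) mod 24
= 8 mod 24 = 8
Minutes unchanged → 08:13

08:13


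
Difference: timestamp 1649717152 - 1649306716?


410436 seconds (114.0 hours / 4.75 days)

Difference = 1649717152 - 1649306716 = 410436 seconds
In hours: 410436 / 3600 ≈ 114.0
In days: 410436 / 86400 ≈ 4.75


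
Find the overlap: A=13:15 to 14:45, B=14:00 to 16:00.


Meeting A: 795-885 (in minutes from midnight)
Meeting B: 840-960
Overlap start = max(795, 840) = 840
Overlap end = min(885, 960) = 885
Overlap = max(0, 885 - 840) = 45 min

45 minutes


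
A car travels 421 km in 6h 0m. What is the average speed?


70.2 km/h

Distance: 421 km
Time: 6 hours
Speed = 421 / 6 ≈ 70.2 km/h


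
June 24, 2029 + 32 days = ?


July 26, 2029

Start: June 24, 2029
Add 32 days
June 24 → July 1: 30 - 24 + 1 = 7 days (32 - 7 = 25 left)
July 1 + 25 = July 26, 2029


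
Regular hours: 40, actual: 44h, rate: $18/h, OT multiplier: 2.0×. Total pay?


$864.00

Regular: 40h × $18 = $720.00
Overtime: 44 - 40 = 4h
OT pay: 4h × $18 × 2.0 = $144.00
Total = $720.00 + $144.00 = $864.00


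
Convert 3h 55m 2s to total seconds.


Hours: 3 × 3600 = 10800
Minutes: 55 × 60 = 3300
Seconds: 2
Total = 10800 + 3300 + 2 = 14102

14102 seconds


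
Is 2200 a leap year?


Rules: divisible by 4 AND (not by 100 OR by 400)
2200 ÷ 4 = 550 exactly → divisible by 4
2200 ÷ 100 = 22 exactly → divisible by 100
2200 ÷ 400 = 5 remainder 200 → not divisible by 400
Divisible by 100 but not by 400 → not a leap year

No


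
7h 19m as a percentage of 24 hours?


Total minutes: 7×60 + 19 = 439
Day = 24×60 = 1440 minutes
Fraction = 439/1440 ≈ 0.3049
As a percentage: 439/1440 × 100 ≈ 30.49%

0.3049 (30.49%)


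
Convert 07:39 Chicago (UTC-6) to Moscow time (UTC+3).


16:39

Time difference = UTC+3 - UTC-6 = +9 hours
New hour = (7 + 9) mod 24
= 16 mod 24 = 16
Minutes unchanged → 16:39


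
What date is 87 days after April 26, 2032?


Start: April 26, 2032
Add 87 days
April 26 → May 1: 30 - 26 + 1 = 5 days (87 - 5 = 82 left)
May 1 → June 1: 31 - 1 + 1 = 31 days (82 - 31 = 51 left)
June 1 → July 1: 30 - 1 + 1 = 30 days (51 - 30 = 21 left)
July 1 + 21 = July 22, 2032

July 22, 2032


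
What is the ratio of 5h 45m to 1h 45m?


23:7 (3.29)

Duration 1: 345 minutes
Duration 2: 105 minutes
Ratio = 345:105
GCD = 15
Simplified = 23:7
As a decimal: 23/7 ≈ 3.29


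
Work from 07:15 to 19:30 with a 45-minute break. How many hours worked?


11h 30m (690 minutes)

Total time = (19×60+30) - (7×60+15)
= 1170 - 435 = 735 min
Minus break: 735 - 45 = 690 min
= 11h 30m


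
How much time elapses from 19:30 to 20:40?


End time in minutes: 20×60 + 40 = 1240
Start time in minutes: 19×60 + 30 = 1170
Difference = 1240 - 1170 = 70 minutes
= 1 hours 10 minutes

1h 10m


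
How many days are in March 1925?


31 days

Month: March (month 3)
March has 31 days


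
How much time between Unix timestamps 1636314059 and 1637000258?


686199 seconds (190.6 hours / 7.94 days)

Difference = 1637000258 - 1636314059 = 686199 seconds
In hours: 686199 / 3600 ≈ 190.6
In days: 686199 / 86400 ≈ 7.94


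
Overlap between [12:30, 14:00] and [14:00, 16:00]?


Meeting A: 750-840 (in minutes from midnight)
Meeting B: 840-960
Overlap start = max(750, 840) = 840
Overlap end = min(840, 960) = 840
Overlap = max(0, 840 - 840) = 0 min

0 minutes


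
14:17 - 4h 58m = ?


Start: 857 minutes from midnight
Subtract: 298 minutes
Remaining: 857 - 298 = 559
Hours: 9, Minutes: 19

09:19


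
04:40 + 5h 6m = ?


09:46

Start: 280 minutes from midnight
Add: 306 minutes
Total: 586 minutes
Hours: 586 ÷ 60 = 9 remainder 46


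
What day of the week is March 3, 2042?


Zeller's congruence:
q=3, m=3, k=42, j=20
h = (3 + ⌊13×4/5⌋ + 42 + ⌊42/4⌋ + ⌊20/4⌋ - 2×20) mod 7
= (3 + 10 + 42 + 10 + 5 - 40) mod 7
= 30 mod 7 = 2
h=2 → Monday

Monday


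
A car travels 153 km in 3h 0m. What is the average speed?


Distance: 153 km
Time: 3 hours
Speed = 153 / 3 = 51.0 km/h

51.0 km/h


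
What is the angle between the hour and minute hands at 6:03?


Hour hand = 6×30 + 3×0.5 = 181.5°
Minute hand = 3×6 = 18°
Difference = |181.5 - 18| = 163.5°

163.5°


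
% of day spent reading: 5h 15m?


Time: 315 minutes
Day: 1440 minutes
Percentage = (315/1440) × 100 ≈ 21.9%

21.9%


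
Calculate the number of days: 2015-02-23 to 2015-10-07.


From February 23, 2015 to October 7, 2015
Rest of February 2015: 28 - 23 = 5
Full months: March 31, April 30, May 31, June 30, July 31, August 31, September 30
Days into October 2015: 7
Total = 5 + 31 + 30 + 31 + 30 + 31 + 31 + 30 + 7 = 226 days

226 days


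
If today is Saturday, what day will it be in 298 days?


Wednesday

Start: Saturday (index 5)
(5 + 298) mod 7
= 303 mod 7
= 2
Index 2 → Wednesday


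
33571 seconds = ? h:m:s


Hours: 33571 ÷ 3600 = 9 remainder 1171
Minutes: 1171 ÷ 60 = 19 remainder 31
Seconds: 31

9h 19m 31s


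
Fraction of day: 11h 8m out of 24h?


Total minutes: 11×60 + 8 = 668
Day = 24×60 = 1440 minutes
Fraction = 668/1440 ≈ 0.4639
As a percentage: 668/1440 × 100 ≈ 46.39%

0.4639 (46.39%)


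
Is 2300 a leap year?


Rules: divisible by 4 AND (not by 100 OR by 400)
2300 ÷ 4 = 575 exactly → divisible by 4
2300 ÷ 100 = 23 exactly → divisible by 100
2300 ÷ 400 = 5 remainder 300 → not divisible by 400
Divisible by 100 but not by 400 → not a leap year

No


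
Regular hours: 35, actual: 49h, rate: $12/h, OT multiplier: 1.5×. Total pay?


Regular: 35h × $12 = $420.00
Overtime: 49 - 35 = 14h
OT pay: 14h × $12 × 1.5 = $252.00
Total = $420.00 + $252.00 = $672.00

$672.00


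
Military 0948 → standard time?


9:48 AM

Hour: 9
9 < 12 → AM


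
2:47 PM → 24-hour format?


14:47

Input: 2:47 PM
PM: 2 + 12 = 14


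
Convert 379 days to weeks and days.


Weeks: 379 ÷ 7 = 54 remainder 1

54 weeks 1 days


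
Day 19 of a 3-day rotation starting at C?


Shifts: A, B, C
Start: C (index 2)
Day 19: (2 + 19 - 1) mod 3
= 20 mod 3
= 2
Index 2 → shift C

Shift C


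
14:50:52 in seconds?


Hours: 14 × 3600 = 50400
Minutes: 50 × 60 = 3000
Seconds: 52
Total = 50400 + 3000 + 52 = 53452

53452 seconds


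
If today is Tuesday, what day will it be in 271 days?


Sunday

Start: Tuesday (index 1)
(1 + 271) mod 7
= 272 mod 7
= 6
Index 6 → Sunday


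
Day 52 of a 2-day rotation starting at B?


Shift A

Shifts: A, B
Start: B (index 1)
Day 52: (1 + 52 - 1) mod 2
= 52 mod 2
= 0
Index 0 → shift A


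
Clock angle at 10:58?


19.0°

Hour hand = 10×30 + 58×0.5 = 329.0°
Minute hand = 58×6 = 348°
Difference = |329.0 - 348| = 19.0°


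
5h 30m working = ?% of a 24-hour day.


Time: 330 minutes
Day: 1440 minutes
Percentage = (330/1440) × 100 ≈ 22.9%

22.9%


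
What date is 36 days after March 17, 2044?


April 22, 2044

Start: March 17, 2044
Add 36 days
March 17 → April 1: 31 - 17 + 1 = 15 days (36 - 15 = 21 left)
April 1 + 21 = April 22, 2044


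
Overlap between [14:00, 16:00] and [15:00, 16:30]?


Meeting A: 840-960 (in minutes from midnight)
Meeting B: 900-990
Overlap start = max(840, 900) = 900
Overlap end = min(960, 990) = 960
Overlap = max(0, 960 - 900) = 60 min

60 minutes


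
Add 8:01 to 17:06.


01:07 (next day)

Start: 1026 minutes from midnight
Add: 481 minutes
Total: 1507 minutes
Hours: 1507 ÷ 60 = 25 remainder 7
25 ≥ 24 → 25 - 24 = 1 (next day)


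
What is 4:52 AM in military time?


Input: 4:52 AM
AM hour stays: 4

04:52


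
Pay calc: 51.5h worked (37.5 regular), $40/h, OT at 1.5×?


Regular: 37.5h × $40 = $1500.00
Overtime: 51.5 - 37.5 = 14.0h
OT pay: 14.0h × $40 × 1.5 = $840.00
Total = $1500.00 + $840.00 = $2340.00

$2340.00


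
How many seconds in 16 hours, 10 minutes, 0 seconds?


58200 seconds

Hours: 16 × 3600 = 57600
Minutes: 10 × 60 = 600
Seconds: 0
Total = 57600 + 600 + 0 = 58200


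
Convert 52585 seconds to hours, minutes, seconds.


14h 36m 25s

Hours: 52585 ÷ 3600 = 14 remainder 2185
Minutes: 2185 ÷ 60 = 36 remainder 25
Seconds: 25


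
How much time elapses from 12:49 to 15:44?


2h 55m

End time in minutes: 15×60 + 44 = 944
Start time in minutes: 12×60 + 49 = 769
Difference = 944 - 769 = 175 minutes
= 2 hours 55 minutes


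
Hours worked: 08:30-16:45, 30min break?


7h 45m (465 minutes)

Total time = (16×60+45) - (8×60+30)
= 1005 - 510 = 495 min
Minus break: 495 - 30 = 465 min
= 7h 45m


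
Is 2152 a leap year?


Yes

Rules: divisible by 4 AND (not by 100 OR by 400)
2152 ÷ 4 = 538 exactly → divisible by 4
2152 ÷ 100 = 21 remainder 52 → not divisible by 100
Divisible by 4 but not by 100 → leap year


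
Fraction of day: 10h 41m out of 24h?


Total minutes: 10×60 + 41 = 641
Day = 24×60 = 1440 minutes
Fraction = 641/1440 ≈ 0.4451
As a percentage: 641/1440 × 100 ≈ 44.51%

0.4451 (44.51%)


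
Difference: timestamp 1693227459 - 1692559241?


668218 seconds (185.6 hours / 7.73 days)

Difference = 1693227459 - 1692559241 = 668218 seconds
In hours: 668218 / 3600 ≈ 185.6
In days: 668218 / 86400 ≈ 7.73


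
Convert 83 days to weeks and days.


11 weeks 6 days

Weeks: 83 ÷ 7 = 11 remainder 6


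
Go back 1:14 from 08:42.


07:28

Start: 522 minutes from midnight
Subtract: 74 minutes
Remaining: 522 - 74 = 448
Hours: 7, Minutes: 28


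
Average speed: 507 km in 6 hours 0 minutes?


84.5 km/h

Distance: 507 km
Time: 6 hours
Speed = 507 / 6 = 84.5 km/h


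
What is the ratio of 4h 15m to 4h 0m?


Duration 1: 255 minutes
Duration 2: 240 minutes
Ratio = 255:240
GCD = 15
Simplified = 17:16
As a decimal: 17/16 ≈ 1.06

17:16 (1.06)


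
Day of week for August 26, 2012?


Zeller's congruence:
q=26, m=8, k=12, j=20
h = (26 + ⌊13×9/5⌋ + 12 + ⌊12/4⌋ + ⌊20/4⌋ - 2×20) mod 7
= (26 + 23 + 12 + 3 + 5 - 40) mod 7
= 29 mod 7 = 1
h=1 → Sunday

Sunday


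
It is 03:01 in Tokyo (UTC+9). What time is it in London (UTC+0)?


18:01 (previous day)

Time difference = UTC+0 - UTC+9 = -9 hours
New hour = (3 -9) mod 24
= -6 mod 24 = 18
Minutes unchanged → 18:01; -6 < 0 → previous day


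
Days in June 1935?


Month: June (month 6)
June has 30 days

30 days


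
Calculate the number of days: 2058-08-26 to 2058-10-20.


55 days

From August 26, 2058 to October 20, 2058
Rest of August 2058: 31 - 26 = 5
Full months: September 30
Days into October 2058: 20
Total = 5 + 30 + 20 = 55 days


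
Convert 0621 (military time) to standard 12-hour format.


Hour: 6
6 < 12 → AM

6:21 AM


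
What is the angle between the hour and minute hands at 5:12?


Hour hand = 5×30 + 12×0.5 = 156.0°
Minute hand = 12×6 = 72°
Difference = |156.0 - 72| = 84.0°

84.0°


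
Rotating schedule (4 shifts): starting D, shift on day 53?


Shifts: A, B, C, D
Start: D (index 3)
Day 53: (3 + 53 - 1) mod 4
= 55 mod 4
= 3
Index 3 → shift D

Shift D


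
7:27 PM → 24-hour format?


19:27

Input: 7:27 PM
PM: 7 + 12 = 19


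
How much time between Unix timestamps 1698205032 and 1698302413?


97381 seconds (27.1 hours / 1.13 days)

Difference = 1698302413 - 1698205032 = 97381 seconds
In hours: 97381 / 3600 ≈ 27.1
In days: 97381 / 86400 ≈ 1.13


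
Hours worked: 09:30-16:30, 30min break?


Total time = (16×60+30) - (9×60+30)
= 990 - 570 = 420 min
Minus break: 420 - 30 = 390 min
= 6h 30m

6h 30m (390 minutes)


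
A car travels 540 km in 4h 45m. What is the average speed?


113.7 km/h

Distance: 540 km
Time: 4h 45m = 285 min = 285/60 = 19/4 hours
Speed = 540 ÷ (19/4) = 540 × 4 / 19 = 2160/19 ≈ 113.7 km/h


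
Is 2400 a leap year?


Rules: divisible by 4 AND (not by 100 OR by 400)
2400 ÷ 4 = 600 exactly → divisible by 4
2400 ÷ 100 = 24 exactly → divisible by 100
2400 ÷ 400 = 6 exactly → divisible by 400
Divisible by 400 → leap year

Yes


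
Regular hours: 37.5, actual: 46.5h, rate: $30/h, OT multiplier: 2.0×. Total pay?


$1665.00

Regular: 37.5h × $30 = $1125.00
Overtime: 46.5 - 37.5 = 9.0h
OT pay: 9.0h × $30 × 2.0 = $540.00
Total = $1125.00 + $540.00 = $1665.00


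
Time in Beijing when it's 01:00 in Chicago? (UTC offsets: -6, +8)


15:00

Time difference = UTC+8 - UTC-6 = +14 hours
New hour = (1 + 14) mod 24
= 15 mod 24 = 15
Minutes unchanged → 15:00
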